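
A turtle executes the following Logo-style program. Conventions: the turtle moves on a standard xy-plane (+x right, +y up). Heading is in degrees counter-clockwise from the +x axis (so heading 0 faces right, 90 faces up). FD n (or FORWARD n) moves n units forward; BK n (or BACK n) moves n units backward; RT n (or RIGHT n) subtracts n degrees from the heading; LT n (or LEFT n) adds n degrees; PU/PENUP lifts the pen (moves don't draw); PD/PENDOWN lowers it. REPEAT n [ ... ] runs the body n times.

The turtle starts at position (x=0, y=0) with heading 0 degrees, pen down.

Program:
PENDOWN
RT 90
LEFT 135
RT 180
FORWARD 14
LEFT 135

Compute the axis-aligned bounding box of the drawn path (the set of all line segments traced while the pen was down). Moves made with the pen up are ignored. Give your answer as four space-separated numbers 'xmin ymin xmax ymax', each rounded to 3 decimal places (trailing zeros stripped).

Executing turtle program step by step:
Start: pos=(0,0), heading=0, pen down
PD: pen down
RT 90: heading 0 -> 270
LT 135: heading 270 -> 45
RT 180: heading 45 -> 225
FD 14: (0,0) -> (-9.899,-9.899) [heading=225, draw]
LT 135: heading 225 -> 0
Final: pos=(-9.899,-9.899), heading=0, 1 segment(s) drawn

Segment endpoints: x in {-9.899, 0}, y in {-9.899, 0}
xmin=-9.899, ymin=-9.899, xmax=0, ymax=0

Answer: -9.899 -9.899 0 0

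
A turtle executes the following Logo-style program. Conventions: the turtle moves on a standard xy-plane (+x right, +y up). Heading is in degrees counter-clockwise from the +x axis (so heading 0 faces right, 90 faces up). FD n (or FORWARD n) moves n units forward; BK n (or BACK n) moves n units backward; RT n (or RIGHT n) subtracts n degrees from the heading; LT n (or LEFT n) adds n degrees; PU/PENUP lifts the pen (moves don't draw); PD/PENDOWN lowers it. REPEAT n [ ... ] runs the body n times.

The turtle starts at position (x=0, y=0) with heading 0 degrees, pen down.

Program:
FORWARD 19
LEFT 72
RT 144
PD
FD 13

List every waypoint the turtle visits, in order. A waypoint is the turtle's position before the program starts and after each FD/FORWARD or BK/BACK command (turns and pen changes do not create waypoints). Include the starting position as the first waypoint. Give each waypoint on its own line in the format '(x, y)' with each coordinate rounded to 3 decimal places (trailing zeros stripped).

Executing turtle program step by step:
Start: pos=(0,0), heading=0, pen down
FD 19: (0,0) -> (19,0) [heading=0, draw]
LT 72: heading 0 -> 72
RT 144: heading 72 -> 288
PD: pen down
FD 13: (19,0) -> (23.017,-12.364) [heading=288, draw]
Final: pos=(23.017,-12.364), heading=288, 2 segment(s) drawn
Waypoints (3 total):
(0, 0)
(19, 0)
(23.017, -12.364)

Answer: (0, 0)
(19, 0)
(23.017, -12.364)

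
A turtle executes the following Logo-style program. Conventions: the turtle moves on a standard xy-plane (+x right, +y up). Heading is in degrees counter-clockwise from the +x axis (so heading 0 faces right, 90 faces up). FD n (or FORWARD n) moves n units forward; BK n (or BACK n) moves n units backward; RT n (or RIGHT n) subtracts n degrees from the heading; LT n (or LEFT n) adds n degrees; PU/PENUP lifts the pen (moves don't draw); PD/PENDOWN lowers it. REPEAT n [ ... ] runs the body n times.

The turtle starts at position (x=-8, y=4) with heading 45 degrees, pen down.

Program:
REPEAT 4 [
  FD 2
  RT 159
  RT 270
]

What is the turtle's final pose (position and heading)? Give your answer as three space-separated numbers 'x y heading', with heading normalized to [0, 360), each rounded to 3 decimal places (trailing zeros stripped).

Answer: -6.765 1.985 129

Derivation:
Executing turtle program step by step:
Start: pos=(-8,4), heading=45, pen down
REPEAT 4 [
  -- iteration 1/4 --
  FD 2: (-8,4) -> (-6.586,5.414) [heading=45, draw]
  RT 159: heading 45 -> 246
  RT 270: heading 246 -> 336
  -- iteration 2/4 --
  FD 2: (-6.586,5.414) -> (-4.759,4.601) [heading=336, draw]
  RT 159: heading 336 -> 177
  RT 270: heading 177 -> 267
  -- iteration 3/4 --
  FD 2: (-4.759,4.601) -> (-4.863,2.603) [heading=267, draw]
  RT 159: heading 267 -> 108
  RT 270: heading 108 -> 198
  -- iteration 4/4 --
  FD 2: (-4.863,2.603) -> (-6.765,1.985) [heading=198, draw]
  RT 159: heading 198 -> 39
  RT 270: heading 39 -> 129
]
Final: pos=(-6.765,1.985), heading=129, 4 segment(s) drawn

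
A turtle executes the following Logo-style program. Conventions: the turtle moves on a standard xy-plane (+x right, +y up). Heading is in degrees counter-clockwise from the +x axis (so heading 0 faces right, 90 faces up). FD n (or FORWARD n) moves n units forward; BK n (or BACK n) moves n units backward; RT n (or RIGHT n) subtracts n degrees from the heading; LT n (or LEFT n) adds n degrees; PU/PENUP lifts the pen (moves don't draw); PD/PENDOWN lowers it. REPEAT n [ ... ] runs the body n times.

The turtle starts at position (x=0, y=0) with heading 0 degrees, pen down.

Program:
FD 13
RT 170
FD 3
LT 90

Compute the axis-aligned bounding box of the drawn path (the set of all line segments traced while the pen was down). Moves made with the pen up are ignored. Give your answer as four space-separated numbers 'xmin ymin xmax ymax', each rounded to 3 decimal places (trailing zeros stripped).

Executing turtle program step by step:
Start: pos=(0,0), heading=0, pen down
FD 13: (0,0) -> (13,0) [heading=0, draw]
RT 170: heading 0 -> 190
FD 3: (13,0) -> (10.046,-0.521) [heading=190, draw]
LT 90: heading 190 -> 280
Final: pos=(10.046,-0.521), heading=280, 2 segment(s) drawn

Segment endpoints: x in {0, 10.046, 13}, y in {-0.521, 0}
xmin=0, ymin=-0.521, xmax=13, ymax=0

Answer: 0 -0.521 13 0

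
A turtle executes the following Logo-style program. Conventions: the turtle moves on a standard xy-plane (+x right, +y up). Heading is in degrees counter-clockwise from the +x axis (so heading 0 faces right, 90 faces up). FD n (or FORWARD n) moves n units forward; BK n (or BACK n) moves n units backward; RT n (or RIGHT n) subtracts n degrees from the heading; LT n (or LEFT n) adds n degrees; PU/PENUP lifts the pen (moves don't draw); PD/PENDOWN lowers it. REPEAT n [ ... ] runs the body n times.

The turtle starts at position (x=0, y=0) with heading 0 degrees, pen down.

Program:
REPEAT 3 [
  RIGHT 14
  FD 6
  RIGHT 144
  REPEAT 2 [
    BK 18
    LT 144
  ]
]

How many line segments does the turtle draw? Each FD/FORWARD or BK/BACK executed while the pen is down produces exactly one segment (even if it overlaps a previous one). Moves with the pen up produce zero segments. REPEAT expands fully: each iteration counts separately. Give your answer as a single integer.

Executing turtle program step by step:
Start: pos=(0,0), heading=0, pen down
REPEAT 3 [
  -- iteration 1/3 --
  RT 14: heading 0 -> 346
  FD 6: (0,0) -> (5.822,-1.452) [heading=346, draw]
  RT 144: heading 346 -> 202
  REPEAT 2 [
    -- iteration 1/2 --
    BK 18: (5.822,-1.452) -> (22.511,5.291) [heading=202, draw]
    LT 144: heading 202 -> 346
    -- iteration 2/2 --
    BK 18: (22.511,5.291) -> (5.046,9.646) [heading=346, draw]
    LT 144: heading 346 -> 130
  ]
  -- iteration 2/3 --
  RT 14: heading 130 -> 116
  FD 6: (5.046,9.646) -> (2.416,15.039) [heading=116, draw]
  RT 144: heading 116 -> 332
  REPEAT 2 [
    -- iteration 1/2 --
    BK 18: (2.416,15.039) -> (-13.478,23.489) [heading=332, draw]
    LT 144: heading 332 -> 116
    -- iteration 2/2 --
    BK 18: (-13.478,23.489) -> (-5.587,7.311) [heading=116, draw]
    LT 144: heading 116 -> 260
  ]
  -- iteration 3/3 --
  RT 14: heading 260 -> 246
  FD 6: (-5.587,7.311) -> (-8.027,1.83) [heading=246, draw]
  RT 144: heading 246 -> 102
  REPEAT 2 [
    -- iteration 1/2 --
    BK 18: (-8.027,1.83) -> (-4.285,-15.777) [heading=102, draw]
    LT 144: heading 102 -> 246
    -- iteration 2/2 --
    BK 18: (-4.285,-15.777) -> (3.036,0.667) [heading=246, draw]
    LT 144: heading 246 -> 30
  ]
]
Final: pos=(3.036,0.667), heading=30, 9 segment(s) drawn
Segments drawn: 9

Answer: 9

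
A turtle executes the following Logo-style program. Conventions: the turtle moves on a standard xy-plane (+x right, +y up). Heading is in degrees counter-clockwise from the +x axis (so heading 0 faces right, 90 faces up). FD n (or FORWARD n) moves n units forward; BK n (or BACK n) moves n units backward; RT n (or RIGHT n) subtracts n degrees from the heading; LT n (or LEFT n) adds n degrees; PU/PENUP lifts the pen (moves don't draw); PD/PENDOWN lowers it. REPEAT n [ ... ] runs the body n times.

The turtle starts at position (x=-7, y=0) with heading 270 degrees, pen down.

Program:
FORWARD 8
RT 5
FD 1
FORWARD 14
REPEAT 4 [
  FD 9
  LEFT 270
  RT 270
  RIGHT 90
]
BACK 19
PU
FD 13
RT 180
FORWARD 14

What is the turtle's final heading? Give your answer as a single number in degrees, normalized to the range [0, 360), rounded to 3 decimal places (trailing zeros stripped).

Answer: 85

Derivation:
Executing turtle program step by step:
Start: pos=(-7,0), heading=270, pen down
FD 8: (-7,0) -> (-7,-8) [heading=270, draw]
RT 5: heading 270 -> 265
FD 1: (-7,-8) -> (-7.087,-8.996) [heading=265, draw]
FD 14: (-7.087,-8.996) -> (-8.307,-22.943) [heading=265, draw]
REPEAT 4 [
  -- iteration 1/4 --
  FD 9: (-8.307,-22.943) -> (-9.092,-31.909) [heading=265, draw]
  LT 270: heading 265 -> 175
  RT 270: heading 175 -> 265
  RT 90: heading 265 -> 175
  -- iteration 2/4 --
  FD 9: (-9.092,-31.909) -> (-18.057,-31.124) [heading=175, draw]
  LT 270: heading 175 -> 85
  RT 270: heading 85 -> 175
  RT 90: heading 175 -> 85
  -- iteration 3/4 --
  FD 9: (-18.057,-31.124) -> (-17.273,-22.159) [heading=85, draw]
  LT 270: heading 85 -> 355
  RT 270: heading 355 -> 85
  RT 90: heading 85 -> 355
  -- iteration 4/4 --
  FD 9: (-17.273,-22.159) -> (-8.307,-22.943) [heading=355, draw]
  LT 270: heading 355 -> 265
  RT 270: heading 265 -> 355
  RT 90: heading 355 -> 265
]
BK 19: (-8.307,-22.943) -> (-6.651,-4.015) [heading=265, draw]
PU: pen up
FD 13: (-6.651,-4.015) -> (-7.784,-16.966) [heading=265, move]
RT 180: heading 265 -> 85
FD 14: (-7.784,-16.966) -> (-6.564,-3.019) [heading=85, move]
Final: pos=(-6.564,-3.019), heading=85, 8 segment(s) drawn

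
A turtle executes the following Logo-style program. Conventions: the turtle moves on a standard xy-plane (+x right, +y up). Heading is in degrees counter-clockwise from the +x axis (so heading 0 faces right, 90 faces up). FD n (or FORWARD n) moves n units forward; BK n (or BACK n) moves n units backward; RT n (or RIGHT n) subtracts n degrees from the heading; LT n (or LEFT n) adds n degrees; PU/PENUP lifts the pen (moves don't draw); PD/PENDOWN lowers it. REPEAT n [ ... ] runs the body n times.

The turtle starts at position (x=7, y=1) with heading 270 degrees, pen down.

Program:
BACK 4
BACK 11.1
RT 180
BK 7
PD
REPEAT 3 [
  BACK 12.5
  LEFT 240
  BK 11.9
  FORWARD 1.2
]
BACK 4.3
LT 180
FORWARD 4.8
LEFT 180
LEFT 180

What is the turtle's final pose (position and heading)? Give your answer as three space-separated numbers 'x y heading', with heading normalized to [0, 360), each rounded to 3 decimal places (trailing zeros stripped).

Executing turtle program step by step:
Start: pos=(7,1), heading=270, pen down
BK 4: (7,1) -> (7,5) [heading=270, draw]
BK 11.1: (7,5) -> (7,16.1) [heading=270, draw]
RT 180: heading 270 -> 90
BK 7: (7,16.1) -> (7,9.1) [heading=90, draw]
PD: pen down
REPEAT 3 [
  -- iteration 1/3 --
  BK 12.5: (7,9.1) -> (7,-3.4) [heading=90, draw]
  LT 240: heading 90 -> 330
  BK 11.9: (7,-3.4) -> (-3.306,2.55) [heading=330, draw]
  FD 1.2: (-3.306,2.55) -> (-2.266,1.95) [heading=330, draw]
  -- iteration 2/3 --
  BK 12.5: (-2.266,1.95) -> (-13.092,8.2) [heading=330, draw]
  LT 240: heading 330 -> 210
  BK 11.9: (-13.092,8.2) -> (-2.786,14.15) [heading=210, draw]
  FD 1.2: (-2.786,14.15) -> (-3.825,13.55) [heading=210, draw]
  -- iteration 3/3 --
  BK 12.5: (-3.825,13.55) -> (7,19.8) [heading=210, draw]
  LT 240: heading 210 -> 90
  BK 11.9: (7,19.8) -> (7,7.9) [heading=90, draw]
  FD 1.2: (7,7.9) -> (7,9.1) [heading=90, draw]
]
BK 4.3: (7,9.1) -> (7,4.8) [heading=90, draw]
LT 180: heading 90 -> 270
FD 4.8: (7,4.8) -> (7,0) [heading=270, draw]
LT 180: heading 270 -> 90
LT 180: heading 90 -> 270
Final: pos=(7,0), heading=270, 14 segment(s) drawn

Answer: 7 0 270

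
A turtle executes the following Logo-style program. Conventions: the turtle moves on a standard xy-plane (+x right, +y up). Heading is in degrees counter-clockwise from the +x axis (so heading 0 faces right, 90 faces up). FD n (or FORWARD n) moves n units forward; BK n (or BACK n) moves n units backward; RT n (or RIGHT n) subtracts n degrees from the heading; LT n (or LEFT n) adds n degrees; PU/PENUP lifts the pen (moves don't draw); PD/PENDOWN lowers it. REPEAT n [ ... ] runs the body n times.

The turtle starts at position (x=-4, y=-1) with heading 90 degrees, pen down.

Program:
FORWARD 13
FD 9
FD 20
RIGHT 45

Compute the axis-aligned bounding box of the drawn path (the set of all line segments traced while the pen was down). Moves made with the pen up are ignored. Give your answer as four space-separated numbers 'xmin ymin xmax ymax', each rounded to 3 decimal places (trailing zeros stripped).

Answer: -4 -1 -4 41

Derivation:
Executing turtle program step by step:
Start: pos=(-4,-1), heading=90, pen down
FD 13: (-4,-1) -> (-4,12) [heading=90, draw]
FD 9: (-4,12) -> (-4,21) [heading=90, draw]
FD 20: (-4,21) -> (-4,41) [heading=90, draw]
RT 45: heading 90 -> 45
Final: pos=(-4,41), heading=45, 3 segment(s) drawn

Segment endpoints: x in {-4, -4, -4, -4}, y in {-1, 12, 21, 41}
xmin=-4, ymin=-1, xmax=-4, ymax=41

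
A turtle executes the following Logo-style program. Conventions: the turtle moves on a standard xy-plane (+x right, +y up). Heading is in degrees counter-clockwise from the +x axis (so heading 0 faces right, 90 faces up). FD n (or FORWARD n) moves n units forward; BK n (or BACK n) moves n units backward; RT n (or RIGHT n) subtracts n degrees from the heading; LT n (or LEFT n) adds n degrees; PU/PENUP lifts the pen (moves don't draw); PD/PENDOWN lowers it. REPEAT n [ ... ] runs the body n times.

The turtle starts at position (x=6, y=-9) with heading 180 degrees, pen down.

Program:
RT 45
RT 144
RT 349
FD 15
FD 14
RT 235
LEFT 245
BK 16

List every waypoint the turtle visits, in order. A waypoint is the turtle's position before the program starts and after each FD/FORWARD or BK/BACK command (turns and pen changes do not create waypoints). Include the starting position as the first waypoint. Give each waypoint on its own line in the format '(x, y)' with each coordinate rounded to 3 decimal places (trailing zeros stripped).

Answer: (6, -9)
(20.991, -8.477)
(34.982, -7.988)
(19.332, -11.315)

Derivation:
Executing turtle program step by step:
Start: pos=(6,-9), heading=180, pen down
RT 45: heading 180 -> 135
RT 144: heading 135 -> 351
RT 349: heading 351 -> 2
FD 15: (6,-9) -> (20.991,-8.477) [heading=2, draw]
FD 14: (20.991,-8.477) -> (34.982,-7.988) [heading=2, draw]
RT 235: heading 2 -> 127
LT 245: heading 127 -> 12
BK 16: (34.982,-7.988) -> (19.332,-11.315) [heading=12, draw]
Final: pos=(19.332,-11.315), heading=12, 3 segment(s) drawn
Waypoints (4 total):
(6, -9)
(20.991, -8.477)
(34.982, -7.988)
(19.332, -11.315)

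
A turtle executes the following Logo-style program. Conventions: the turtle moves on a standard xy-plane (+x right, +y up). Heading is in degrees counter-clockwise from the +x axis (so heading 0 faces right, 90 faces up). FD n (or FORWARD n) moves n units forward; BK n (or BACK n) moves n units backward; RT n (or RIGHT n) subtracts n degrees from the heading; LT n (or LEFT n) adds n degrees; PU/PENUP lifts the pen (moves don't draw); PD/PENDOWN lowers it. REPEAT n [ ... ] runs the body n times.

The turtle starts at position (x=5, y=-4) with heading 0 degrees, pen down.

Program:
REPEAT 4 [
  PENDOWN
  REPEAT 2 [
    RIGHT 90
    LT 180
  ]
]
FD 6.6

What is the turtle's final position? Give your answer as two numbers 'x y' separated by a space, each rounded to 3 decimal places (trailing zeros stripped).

Executing turtle program step by step:
Start: pos=(5,-4), heading=0, pen down
REPEAT 4 [
  -- iteration 1/4 --
  PD: pen down
  REPEAT 2 [
    -- iteration 1/2 --
    RT 90: heading 0 -> 270
    LT 180: heading 270 -> 90
    -- iteration 2/2 --
    RT 90: heading 90 -> 0
    LT 180: heading 0 -> 180
  ]
  -- iteration 2/4 --
  PD: pen down
  REPEAT 2 [
    -- iteration 1/2 --
    RT 90: heading 180 -> 90
    LT 180: heading 90 -> 270
    -- iteration 2/2 --
    RT 90: heading 270 -> 180
    LT 180: heading 180 -> 0
  ]
  -- iteration 3/4 --
  PD: pen down
  REPEAT 2 [
    -- iteration 1/2 --
    RT 90: heading 0 -> 270
    LT 180: heading 270 -> 90
    -- iteration 2/2 --
    RT 90: heading 90 -> 0
    LT 180: heading 0 -> 180
  ]
  -- iteration 4/4 --
  PD: pen down
  REPEAT 2 [
    -- iteration 1/2 --
    RT 90: heading 180 -> 90
    LT 180: heading 90 -> 270
    -- iteration 2/2 --
    RT 90: heading 270 -> 180
    LT 180: heading 180 -> 0
  ]
]
FD 6.6: (5,-4) -> (11.6,-4) [heading=0, draw]
Final: pos=(11.6,-4), heading=0, 1 segment(s) drawn

Answer: 11.6 -4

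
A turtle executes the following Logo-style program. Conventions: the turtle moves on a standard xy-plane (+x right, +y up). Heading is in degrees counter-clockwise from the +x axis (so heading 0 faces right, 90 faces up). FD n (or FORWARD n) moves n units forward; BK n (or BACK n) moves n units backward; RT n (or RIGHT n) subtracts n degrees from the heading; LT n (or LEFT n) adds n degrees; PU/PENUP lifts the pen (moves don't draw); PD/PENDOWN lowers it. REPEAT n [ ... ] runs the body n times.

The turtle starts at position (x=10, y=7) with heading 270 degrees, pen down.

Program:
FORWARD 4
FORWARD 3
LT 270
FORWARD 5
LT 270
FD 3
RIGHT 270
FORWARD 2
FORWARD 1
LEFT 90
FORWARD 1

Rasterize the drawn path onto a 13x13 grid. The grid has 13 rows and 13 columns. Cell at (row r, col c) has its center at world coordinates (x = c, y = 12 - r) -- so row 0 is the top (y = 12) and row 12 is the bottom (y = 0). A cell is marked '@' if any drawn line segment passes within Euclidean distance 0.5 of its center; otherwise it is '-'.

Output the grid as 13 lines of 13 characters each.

Answer: -------------
-------------
-------------
-------------
-------------
----------@--
----------@--
----------@--
----------@--
--@@@@----@--
--@--@----@--
-----@----@--
-----@@@@@@--

Derivation:
Segment 0: (10,7) -> (10,3)
Segment 1: (10,3) -> (10,0)
Segment 2: (10,0) -> (5,0)
Segment 3: (5,0) -> (5,3)
Segment 4: (5,3) -> (3,3)
Segment 5: (3,3) -> (2,3)
Segment 6: (2,3) -> (2,2)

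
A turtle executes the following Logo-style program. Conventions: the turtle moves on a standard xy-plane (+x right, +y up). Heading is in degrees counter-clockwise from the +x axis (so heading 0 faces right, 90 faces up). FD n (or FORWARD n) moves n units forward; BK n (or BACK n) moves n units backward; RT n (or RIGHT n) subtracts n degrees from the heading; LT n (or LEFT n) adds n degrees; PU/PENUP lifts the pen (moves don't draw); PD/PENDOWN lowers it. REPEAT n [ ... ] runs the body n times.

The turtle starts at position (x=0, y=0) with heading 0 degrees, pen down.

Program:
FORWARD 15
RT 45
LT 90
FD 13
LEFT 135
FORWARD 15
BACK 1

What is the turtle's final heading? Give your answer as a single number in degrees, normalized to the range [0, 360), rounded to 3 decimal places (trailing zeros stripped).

Answer: 180

Derivation:
Executing turtle program step by step:
Start: pos=(0,0), heading=0, pen down
FD 15: (0,0) -> (15,0) [heading=0, draw]
RT 45: heading 0 -> 315
LT 90: heading 315 -> 45
FD 13: (15,0) -> (24.192,9.192) [heading=45, draw]
LT 135: heading 45 -> 180
FD 15: (24.192,9.192) -> (9.192,9.192) [heading=180, draw]
BK 1: (9.192,9.192) -> (10.192,9.192) [heading=180, draw]
Final: pos=(10.192,9.192), heading=180, 4 segment(s) drawn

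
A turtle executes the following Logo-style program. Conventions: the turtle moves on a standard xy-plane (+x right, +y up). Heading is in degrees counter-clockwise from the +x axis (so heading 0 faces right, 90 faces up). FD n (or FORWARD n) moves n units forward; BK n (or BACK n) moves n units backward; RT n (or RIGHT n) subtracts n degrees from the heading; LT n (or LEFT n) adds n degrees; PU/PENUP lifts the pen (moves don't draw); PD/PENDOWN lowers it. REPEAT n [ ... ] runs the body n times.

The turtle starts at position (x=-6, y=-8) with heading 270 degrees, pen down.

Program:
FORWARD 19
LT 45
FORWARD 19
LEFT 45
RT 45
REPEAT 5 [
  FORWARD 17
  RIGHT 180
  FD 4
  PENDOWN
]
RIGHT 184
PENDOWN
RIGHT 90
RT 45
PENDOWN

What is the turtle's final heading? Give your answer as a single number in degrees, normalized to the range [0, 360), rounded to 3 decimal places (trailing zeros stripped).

Answer: 176

Derivation:
Executing turtle program step by step:
Start: pos=(-6,-8), heading=270, pen down
FD 19: (-6,-8) -> (-6,-27) [heading=270, draw]
LT 45: heading 270 -> 315
FD 19: (-6,-27) -> (7.435,-40.435) [heading=315, draw]
LT 45: heading 315 -> 0
RT 45: heading 0 -> 315
REPEAT 5 [
  -- iteration 1/5 --
  FD 17: (7.435,-40.435) -> (19.456,-52.456) [heading=315, draw]
  RT 180: heading 315 -> 135
  FD 4: (19.456,-52.456) -> (16.627,-49.627) [heading=135, draw]
  PD: pen down
  -- iteration 2/5 --
  FD 17: (16.627,-49.627) -> (4.607,-37.607) [heading=135, draw]
  RT 180: heading 135 -> 315
  FD 4: (4.607,-37.607) -> (7.435,-40.435) [heading=315, draw]
  PD: pen down
  -- iteration 3/5 --
  FD 17: (7.435,-40.435) -> (19.456,-52.456) [heading=315, draw]
  RT 180: heading 315 -> 135
  FD 4: (19.456,-52.456) -> (16.627,-49.627) [heading=135, draw]
  PD: pen down
  -- iteration 4/5 --
  FD 17: (16.627,-49.627) -> (4.607,-37.607) [heading=135, draw]
  RT 180: heading 135 -> 315
  FD 4: (4.607,-37.607) -> (7.435,-40.435) [heading=315, draw]
  PD: pen down
  -- iteration 5/5 --
  FD 17: (7.435,-40.435) -> (19.456,-52.456) [heading=315, draw]
  RT 180: heading 315 -> 135
  FD 4: (19.456,-52.456) -> (16.627,-49.627) [heading=135, draw]
  PD: pen down
]
RT 184: heading 135 -> 311
PD: pen down
RT 90: heading 311 -> 221
RT 45: heading 221 -> 176
PD: pen down
Final: pos=(16.627,-49.627), heading=176, 12 segment(s) drawn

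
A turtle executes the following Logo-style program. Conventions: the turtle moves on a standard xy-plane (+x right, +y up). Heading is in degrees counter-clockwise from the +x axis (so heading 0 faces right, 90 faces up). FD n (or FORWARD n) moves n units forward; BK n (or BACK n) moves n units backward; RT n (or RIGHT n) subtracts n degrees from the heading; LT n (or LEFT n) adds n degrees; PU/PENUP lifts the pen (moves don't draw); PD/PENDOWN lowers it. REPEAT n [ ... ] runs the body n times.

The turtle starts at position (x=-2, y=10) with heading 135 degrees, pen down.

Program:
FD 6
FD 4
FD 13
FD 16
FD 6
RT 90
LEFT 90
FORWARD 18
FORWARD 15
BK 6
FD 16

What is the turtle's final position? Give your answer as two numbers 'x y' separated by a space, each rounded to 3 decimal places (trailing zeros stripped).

Executing turtle program step by step:
Start: pos=(-2,10), heading=135, pen down
FD 6: (-2,10) -> (-6.243,14.243) [heading=135, draw]
FD 4: (-6.243,14.243) -> (-9.071,17.071) [heading=135, draw]
FD 13: (-9.071,17.071) -> (-18.263,26.263) [heading=135, draw]
FD 16: (-18.263,26.263) -> (-29.577,37.577) [heading=135, draw]
FD 6: (-29.577,37.577) -> (-33.82,41.82) [heading=135, draw]
RT 90: heading 135 -> 45
LT 90: heading 45 -> 135
FD 18: (-33.82,41.82) -> (-46.548,54.548) [heading=135, draw]
FD 15: (-46.548,54.548) -> (-57.154,65.154) [heading=135, draw]
BK 6: (-57.154,65.154) -> (-52.912,60.912) [heading=135, draw]
FD 16: (-52.912,60.912) -> (-64.225,72.225) [heading=135, draw]
Final: pos=(-64.225,72.225), heading=135, 9 segment(s) drawn

Answer: -64.225 72.225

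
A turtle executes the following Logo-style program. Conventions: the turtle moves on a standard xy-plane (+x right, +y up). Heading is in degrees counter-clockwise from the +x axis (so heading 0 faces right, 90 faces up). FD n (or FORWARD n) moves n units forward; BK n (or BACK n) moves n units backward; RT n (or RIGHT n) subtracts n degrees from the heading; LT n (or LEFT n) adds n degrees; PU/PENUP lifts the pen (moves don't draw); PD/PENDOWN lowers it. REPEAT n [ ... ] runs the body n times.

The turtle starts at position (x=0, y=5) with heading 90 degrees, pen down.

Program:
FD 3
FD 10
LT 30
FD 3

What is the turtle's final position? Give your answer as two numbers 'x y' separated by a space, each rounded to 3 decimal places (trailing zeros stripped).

Executing turtle program step by step:
Start: pos=(0,5), heading=90, pen down
FD 3: (0,5) -> (0,8) [heading=90, draw]
FD 10: (0,8) -> (0,18) [heading=90, draw]
LT 30: heading 90 -> 120
FD 3: (0,18) -> (-1.5,20.598) [heading=120, draw]
Final: pos=(-1.5,20.598), heading=120, 3 segment(s) drawn

Answer: -1.5 20.598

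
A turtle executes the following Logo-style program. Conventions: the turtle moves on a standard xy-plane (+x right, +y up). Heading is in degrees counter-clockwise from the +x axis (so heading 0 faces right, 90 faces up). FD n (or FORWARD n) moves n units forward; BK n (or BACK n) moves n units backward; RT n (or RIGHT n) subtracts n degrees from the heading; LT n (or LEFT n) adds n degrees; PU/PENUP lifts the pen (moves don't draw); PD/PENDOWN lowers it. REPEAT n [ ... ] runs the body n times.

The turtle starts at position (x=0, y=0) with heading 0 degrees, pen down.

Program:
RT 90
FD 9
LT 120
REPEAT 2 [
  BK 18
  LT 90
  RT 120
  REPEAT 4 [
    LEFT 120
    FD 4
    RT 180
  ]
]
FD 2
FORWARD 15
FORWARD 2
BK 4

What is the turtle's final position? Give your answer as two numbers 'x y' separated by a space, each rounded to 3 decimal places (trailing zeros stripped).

Answer: -17.043 -31.624

Derivation:
Executing turtle program step by step:
Start: pos=(0,0), heading=0, pen down
RT 90: heading 0 -> 270
FD 9: (0,0) -> (0,-9) [heading=270, draw]
LT 120: heading 270 -> 30
REPEAT 2 [
  -- iteration 1/2 --
  BK 18: (0,-9) -> (-15.588,-18) [heading=30, draw]
  LT 90: heading 30 -> 120
  RT 120: heading 120 -> 0
  REPEAT 4 [
    -- iteration 1/4 --
    LT 120: heading 0 -> 120
    FD 4: (-15.588,-18) -> (-17.588,-14.536) [heading=120, draw]
    RT 180: heading 120 -> 300
    -- iteration 2/4 --
    LT 120: heading 300 -> 60
    FD 4: (-17.588,-14.536) -> (-15.588,-11.072) [heading=60, draw]
    RT 180: heading 60 -> 240
    -- iteration 3/4 --
    LT 120: heading 240 -> 0
    FD 4: (-15.588,-11.072) -> (-11.588,-11.072) [heading=0, draw]
    RT 180: heading 0 -> 180
    -- iteration 4/4 --
    LT 120: heading 180 -> 300
    FD 4: (-11.588,-11.072) -> (-9.588,-14.536) [heading=300, draw]
    RT 180: heading 300 -> 120
  ]
  -- iteration 2/2 --
  BK 18: (-9.588,-14.536) -> (-0.588,-30.124) [heading=120, draw]
  LT 90: heading 120 -> 210
  RT 120: heading 210 -> 90
  REPEAT 4 [
    -- iteration 1/4 --
    LT 120: heading 90 -> 210
    FD 4: (-0.588,-30.124) -> (-4.053,-32.124) [heading=210, draw]
    RT 180: heading 210 -> 30
    -- iteration 2/4 --
    LT 120: heading 30 -> 150
    FD 4: (-4.053,-32.124) -> (-7.517,-30.124) [heading=150, draw]
    RT 180: heading 150 -> 330
    -- iteration 3/4 --
    LT 120: heading 330 -> 90
    FD 4: (-7.517,-30.124) -> (-7.517,-26.124) [heading=90, draw]
    RT 180: heading 90 -> 270
    -- iteration 4/4 --
    LT 120: heading 270 -> 30
    FD 4: (-7.517,-26.124) -> (-4.053,-24.124) [heading=30, draw]
    RT 180: heading 30 -> 210
  ]
]
FD 2: (-4.053,-24.124) -> (-5.785,-25.124) [heading=210, draw]
FD 15: (-5.785,-25.124) -> (-18.775,-32.624) [heading=210, draw]
FD 2: (-18.775,-32.624) -> (-20.507,-33.624) [heading=210, draw]
BK 4: (-20.507,-33.624) -> (-17.043,-31.624) [heading=210, draw]
Final: pos=(-17.043,-31.624), heading=210, 15 segment(s) drawn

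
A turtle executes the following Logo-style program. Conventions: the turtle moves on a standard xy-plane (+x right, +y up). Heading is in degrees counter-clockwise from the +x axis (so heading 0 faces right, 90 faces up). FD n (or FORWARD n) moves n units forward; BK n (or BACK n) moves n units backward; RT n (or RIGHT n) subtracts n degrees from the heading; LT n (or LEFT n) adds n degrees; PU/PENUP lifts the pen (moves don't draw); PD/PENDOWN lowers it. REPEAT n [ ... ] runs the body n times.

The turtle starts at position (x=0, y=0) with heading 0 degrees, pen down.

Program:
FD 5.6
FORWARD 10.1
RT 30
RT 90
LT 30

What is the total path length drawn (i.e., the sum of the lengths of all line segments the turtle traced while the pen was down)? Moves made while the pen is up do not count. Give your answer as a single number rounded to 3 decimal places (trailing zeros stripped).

Answer: 15.7

Derivation:
Executing turtle program step by step:
Start: pos=(0,0), heading=0, pen down
FD 5.6: (0,0) -> (5.6,0) [heading=0, draw]
FD 10.1: (5.6,0) -> (15.7,0) [heading=0, draw]
RT 30: heading 0 -> 330
RT 90: heading 330 -> 240
LT 30: heading 240 -> 270
Final: pos=(15.7,0), heading=270, 2 segment(s) drawn

Segment lengths:
  seg 1: (0,0) -> (5.6,0), length = 5.6
  seg 2: (5.6,0) -> (15.7,0), length = 10.1
Total = 15.7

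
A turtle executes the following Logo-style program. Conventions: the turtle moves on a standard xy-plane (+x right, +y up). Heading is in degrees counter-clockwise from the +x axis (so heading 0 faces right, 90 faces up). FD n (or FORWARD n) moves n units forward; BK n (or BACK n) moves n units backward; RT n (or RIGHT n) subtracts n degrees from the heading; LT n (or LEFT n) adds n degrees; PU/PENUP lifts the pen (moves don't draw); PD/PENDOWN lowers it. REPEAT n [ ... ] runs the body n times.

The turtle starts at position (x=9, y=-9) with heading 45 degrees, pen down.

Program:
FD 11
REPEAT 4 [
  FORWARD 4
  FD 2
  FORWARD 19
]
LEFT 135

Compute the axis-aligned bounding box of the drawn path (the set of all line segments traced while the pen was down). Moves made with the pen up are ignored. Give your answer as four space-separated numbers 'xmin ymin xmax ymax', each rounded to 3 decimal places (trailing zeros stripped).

Answer: 9 -9 87.489 69.489

Derivation:
Executing turtle program step by step:
Start: pos=(9,-9), heading=45, pen down
FD 11: (9,-9) -> (16.778,-1.222) [heading=45, draw]
REPEAT 4 [
  -- iteration 1/4 --
  FD 4: (16.778,-1.222) -> (19.607,1.607) [heading=45, draw]
  FD 2: (19.607,1.607) -> (21.021,3.021) [heading=45, draw]
  FD 19: (21.021,3.021) -> (34.456,16.456) [heading=45, draw]
  -- iteration 2/4 --
  FD 4: (34.456,16.456) -> (37.284,19.284) [heading=45, draw]
  FD 2: (37.284,19.284) -> (38.698,20.698) [heading=45, draw]
  FD 19: (38.698,20.698) -> (52.134,34.134) [heading=45, draw]
  -- iteration 3/4 --
  FD 4: (52.134,34.134) -> (54.962,36.962) [heading=45, draw]
  FD 2: (54.962,36.962) -> (56.376,38.376) [heading=45, draw]
  FD 19: (56.376,38.376) -> (69.811,51.811) [heading=45, draw]
  -- iteration 4/4 --
  FD 4: (69.811,51.811) -> (72.64,54.64) [heading=45, draw]
  FD 2: (72.64,54.64) -> (74.054,56.054) [heading=45, draw]
  FD 19: (74.054,56.054) -> (87.489,69.489) [heading=45, draw]
]
LT 135: heading 45 -> 180
Final: pos=(87.489,69.489), heading=180, 13 segment(s) drawn

Segment endpoints: x in {9, 16.778, 19.607, 21.021, 34.456, 37.284, 38.698, 52.134, 54.962, 56.376, 69.811, 72.64, 74.054, 87.489}, y in {-9, -1.222, 1.607, 3.021, 16.456, 19.284, 20.698, 34.134, 36.962, 38.376, 51.811, 54.64, 56.054, 69.489}
xmin=9, ymin=-9, xmax=87.489, ymax=69.489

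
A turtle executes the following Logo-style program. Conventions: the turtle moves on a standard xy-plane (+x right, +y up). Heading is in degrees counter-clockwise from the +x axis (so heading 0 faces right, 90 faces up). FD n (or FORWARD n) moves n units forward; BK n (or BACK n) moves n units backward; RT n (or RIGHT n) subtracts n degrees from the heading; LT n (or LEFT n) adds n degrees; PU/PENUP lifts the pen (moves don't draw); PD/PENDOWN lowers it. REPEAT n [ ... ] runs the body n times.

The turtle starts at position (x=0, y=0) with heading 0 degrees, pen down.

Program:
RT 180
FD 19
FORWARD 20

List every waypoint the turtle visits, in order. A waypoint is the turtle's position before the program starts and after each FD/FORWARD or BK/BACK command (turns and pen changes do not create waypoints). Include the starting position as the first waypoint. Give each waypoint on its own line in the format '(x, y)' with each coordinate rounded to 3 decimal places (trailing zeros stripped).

Executing turtle program step by step:
Start: pos=(0,0), heading=0, pen down
RT 180: heading 0 -> 180
FD 19: (0,0) -> (-19,0) [heading=180, draw]
FD 20: (-19,0) -> (-39,0) [heading=180, draw]
Final: pos=(-39,0), heading=180, 2 segment(s) drawn
Waypoints (3 total):
(0, 0)
(-19, 0)
(-39, 0)

Answer: (0, 0)
(-19, 0)
(-39, 0)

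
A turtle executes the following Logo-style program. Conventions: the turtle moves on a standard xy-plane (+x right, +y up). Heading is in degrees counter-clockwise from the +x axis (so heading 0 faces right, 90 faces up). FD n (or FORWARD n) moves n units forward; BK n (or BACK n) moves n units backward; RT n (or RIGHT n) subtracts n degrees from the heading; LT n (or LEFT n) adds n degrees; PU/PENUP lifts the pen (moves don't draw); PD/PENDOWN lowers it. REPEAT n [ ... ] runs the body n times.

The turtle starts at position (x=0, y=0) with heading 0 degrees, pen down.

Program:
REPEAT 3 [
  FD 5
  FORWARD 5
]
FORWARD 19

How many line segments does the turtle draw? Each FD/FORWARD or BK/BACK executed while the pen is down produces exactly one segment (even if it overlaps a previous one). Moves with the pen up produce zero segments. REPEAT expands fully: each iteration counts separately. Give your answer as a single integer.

Answer: 7

Derivation:
Executing turtle program step by step:
Start: pos=(0,0), heading=0, pen down
REPEAT 3 [
  -- iteration 1/3 --
  FD 5: (0,0) -> (5,0) [heading=0, draw]
  FD 5: (5,0) -> (10,0) [heading=0, draw]
  -- iteration 2/3 --
  FD 5: (10,0) -> (15,0) [heading=0, draw]
  FD 5: (15,0) -> (20,0) [heading=0, draw]
  -- iteration 3/3 --
  FD 5: (20,0) -> (25,0) [heading=0, draw]
  FD 5: (25,0) -> (30,0) [heading=0, draw]
]
FD 19: (30,0) -> (49,0) [heading=0, draw]
Final: pos=(49,0), heading=0, 7 segment(s) drawn
Segments drawn: 7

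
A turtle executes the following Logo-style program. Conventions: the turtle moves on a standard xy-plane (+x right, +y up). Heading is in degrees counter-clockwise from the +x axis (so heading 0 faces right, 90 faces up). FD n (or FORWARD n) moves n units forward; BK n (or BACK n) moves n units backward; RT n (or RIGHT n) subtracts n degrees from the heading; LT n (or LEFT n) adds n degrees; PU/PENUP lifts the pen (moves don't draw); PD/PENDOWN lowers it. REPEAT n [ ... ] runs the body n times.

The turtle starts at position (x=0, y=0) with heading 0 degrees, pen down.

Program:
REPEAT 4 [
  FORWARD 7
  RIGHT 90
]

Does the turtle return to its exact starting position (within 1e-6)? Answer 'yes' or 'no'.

Answer: yes

Derivation:
Executing turtle program step by step:
Start: pos=(0,0), heading=0, pen down
REPEAT 4 [
  -- iteration 1/4 --
  FD 7: (0,0) -> (7,0) [heading=0, draw]
  RT 90: heading 0 -> 270
  -- iteration 2/4 --
  FD 7: (7,0) -> (7,-7) [heading=270, draw]
  RT 90: heading 270 -> 180
  -- iteration 3/4 --
  FD 7: (7,-7) -> (0,-7) [heading=180, draw]
  RT 90: heading 180 -> 90
  -- iteration 4/4 --
  FD 7: (0,-7) -> (0,0) [heading=90, draw]
  RT 90: heading 90 -> 0
]
Final: pos=(0,0), heading=0, 4 segment(s) drawn

Start position: (0, 0)
Final position: (0, 0)
Distance = 0; < 1e-6 -> CLOSED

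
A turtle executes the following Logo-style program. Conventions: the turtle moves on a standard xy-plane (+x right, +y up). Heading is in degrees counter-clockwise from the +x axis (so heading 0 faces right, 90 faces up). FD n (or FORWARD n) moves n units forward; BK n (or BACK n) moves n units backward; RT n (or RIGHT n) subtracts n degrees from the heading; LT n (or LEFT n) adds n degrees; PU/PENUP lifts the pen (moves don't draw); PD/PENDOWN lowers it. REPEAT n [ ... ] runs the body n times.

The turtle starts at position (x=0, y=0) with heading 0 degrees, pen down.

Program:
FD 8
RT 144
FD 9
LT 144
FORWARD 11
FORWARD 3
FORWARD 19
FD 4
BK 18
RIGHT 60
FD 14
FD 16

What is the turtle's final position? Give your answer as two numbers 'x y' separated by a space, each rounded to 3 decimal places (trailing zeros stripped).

Answer: 34.719 -31.271

Derivation:
Executing turtle program step by step:
Start: pos=(0,0), heading=0, pen down
FD 8: (0,0) -> (8,0) [heading=0, draw]
RT 144: heading 0 -> 216
FD 9: (8,0) -> (0.719,-5.29) [heading=216, draw]
LT 144: heading 216 -> 0
FD 11: (0.719,-5.29) -> (11.719,-5.29) [heading=0, draw]
FD 3: (11.719,-5.29) -> (14.719,-5.29) [heading=0, draw]
FD 19: (14.719,-5.29) -> (33.719,-5.29) [heading=0, draw]
FD 4: (33.719,-5.29) -> (37.719,-5.29) [heading=0, draw]
BK 18: (37.719,-5.29) -> (19.719,-5.29) [heading=0, draw]
RT 60: heading 0 -> 300
FD 14: (19.719,-5.29) -> (26.719,-17.414) [heading=300, draw]
FD 16: (26.719,-17.414) -> (34.719,-31.271) [heading=300, draw]
Final: pos=(34.719,-31.271), heading=300, 9 segment(s) drawn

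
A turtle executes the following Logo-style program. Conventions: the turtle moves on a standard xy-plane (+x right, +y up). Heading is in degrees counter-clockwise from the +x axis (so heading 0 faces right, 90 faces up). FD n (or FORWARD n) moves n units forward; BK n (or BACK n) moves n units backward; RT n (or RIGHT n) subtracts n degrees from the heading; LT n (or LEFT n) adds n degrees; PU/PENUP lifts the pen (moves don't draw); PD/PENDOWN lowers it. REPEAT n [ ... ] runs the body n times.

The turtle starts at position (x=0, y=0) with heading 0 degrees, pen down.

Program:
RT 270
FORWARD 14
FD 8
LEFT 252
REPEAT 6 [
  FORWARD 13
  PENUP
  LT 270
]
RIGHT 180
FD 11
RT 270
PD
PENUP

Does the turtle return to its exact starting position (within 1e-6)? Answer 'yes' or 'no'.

Answer: no

Derivation:
Executing turtle program step by step:
Start: pos=(0,0), heading=0, pen down
RT 270: heading 0 -> 90
FD 14: (0,0) -> (0,14) [heading=90, draw]
FD 8: (0,14) -> (0,22) [heading=90, draw]
LT 252: heading 90 -> 342
REPEAT 6 [
  -- iteration 1/6 --
  FD 13: (0,22) -> (12.364,17.983) [heading=342, draw]
  PU: pen up
  LT 270: heading 342 -> 252
  -- iteration 2/6 --
  FD 13: (12.364,17.983) -> (8.347,5.619) [heading=252, move]
  PU: pen up
  LT 270: heading 252 -> 162
  -- iteration 3/6 --
  FD 13: (8.347,5.619) -> (-4.017,9.636) [heading=162, move]
  PU: pen up
  LT 270: heading 162 -> 72
  -- iteration 4/6 --
  FD 13: (-4.017,9.636) -> (0,22) [heading=72, move]
  PU: pen up
  LT 270: heading 72 -> 342
  -- iteration 5/6 --
  FD 13: (0,22) -> (12.364,17.983) [heading=342, move]
  PU: pen up
  LT 270: heading 342 -> 252
  -- iteration 6/6 --
  FD 13: (12.364,17.983) -> (8.347,5.619) [heading=252, move]
  PU: pen up
  LT 270: heading 252 -> 162
]
RT 180: heading 162 -> 342
FD 11: (8.347,5.619) -> (18.808,2.22) [heading=342, move]
RT 270: heading 342 -> 72
PD: pen down
PU: pen up
Final: pos=(18.808,2.22), heading=72, 3 segment(s) drawn

Start position: (0, 0)
Final position: (18.808, 2.22)
Distance = 18.939; >= 1e-6 -> NOT closed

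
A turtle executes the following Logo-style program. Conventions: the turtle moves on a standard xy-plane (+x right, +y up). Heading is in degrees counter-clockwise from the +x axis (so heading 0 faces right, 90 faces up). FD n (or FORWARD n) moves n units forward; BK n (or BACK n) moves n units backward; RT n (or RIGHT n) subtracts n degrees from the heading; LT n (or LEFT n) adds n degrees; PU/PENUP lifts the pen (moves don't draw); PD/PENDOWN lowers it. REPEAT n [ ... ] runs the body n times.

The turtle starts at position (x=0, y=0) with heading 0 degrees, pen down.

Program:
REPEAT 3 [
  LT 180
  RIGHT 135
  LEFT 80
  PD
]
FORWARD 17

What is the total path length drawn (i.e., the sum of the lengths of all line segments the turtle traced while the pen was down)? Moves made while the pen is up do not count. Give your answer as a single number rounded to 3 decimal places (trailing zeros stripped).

Answer: 17

Derivation:
Executing turtle program step by step:
Start: pos=(0,0), heading=0, pen down
REPEAT 3 [
  -- iteration 1/3 --
  LT 180: heading 0 -> 180
  RT 135: heading 180 -> 45
  LT 80: heading 45 -> 125
  PD: pen down
  -- iteration 2/3 --
  LT 180: heading 125 -> 305
  RT 135: heading 305 -> 170
  LT 80: heading 170 -> 250
  PD: pen down
  -- iteration 3/3 --
  LT 180: heading 250 -> 70
  RT 135: heading 70 -> 295
  LT 80: heading 295 -> 15
  PD: pen down
]
FD 17: (0,0) -> (16.421,4.4) [heading=15, draw]
Final: pos=(16.421,4.4), heading=15, 1 segment(s) drawn

Segment lengths:
  seg 1: (0,0) -> (16.421,4.4), length = 17
Total = 17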